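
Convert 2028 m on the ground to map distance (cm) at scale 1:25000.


map_cm = 2028 * 100 / 25000 = 8.112 cm ≈ 8.11 cm

8.11 cm


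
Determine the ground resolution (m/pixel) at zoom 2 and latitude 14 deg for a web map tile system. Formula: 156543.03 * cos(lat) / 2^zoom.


res = 156543.03 * cos(14) / 2^2 = 156543.03 * 0.97029573 / 4 = 37973.26 m/pixel

37973.26 m/pixel


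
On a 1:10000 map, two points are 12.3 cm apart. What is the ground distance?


ground = 12.3 cm * 10000 / 100 = 1230.0 m = 1.23 km

1.23 km


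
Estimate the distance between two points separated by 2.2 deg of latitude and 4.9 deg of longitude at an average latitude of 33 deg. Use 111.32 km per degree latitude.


dlat_km = 2.2 * 111.32 = 244.904
dlon_km = 4.9 * 111.32 * cos(33) ≈ 457.468
dist = sqrt(244.904^2 + 457.468^2) ≈ 518.9 km

518.9 km


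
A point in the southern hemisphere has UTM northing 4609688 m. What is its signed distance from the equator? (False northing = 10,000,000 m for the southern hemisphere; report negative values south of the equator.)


For southern: actual = 4609688 - 10000000 = -5390312 m

-5390312 m


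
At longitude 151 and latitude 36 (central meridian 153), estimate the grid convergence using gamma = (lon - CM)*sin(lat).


gamma = (151 - 153) * sin(36) = -2 * 0.587785 = -1.176 degrees

-1.176 degrees


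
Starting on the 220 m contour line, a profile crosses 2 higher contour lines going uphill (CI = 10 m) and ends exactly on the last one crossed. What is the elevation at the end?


elevation = 220 + 2 * 10 = 240 m

240 m


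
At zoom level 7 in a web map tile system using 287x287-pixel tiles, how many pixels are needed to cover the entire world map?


tiles per axis = 2^7 = 128
total tiles = 128^2 = 16384
pixels per axis = 128 * 287 = 36736
total pixels = 36736^2 = 1349533696

1349533696 pixels


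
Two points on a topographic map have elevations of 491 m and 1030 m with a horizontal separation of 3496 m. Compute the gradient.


gradient = (1030 - 491) / 3496 = 539 / 3496 = 0.1542

0.1542


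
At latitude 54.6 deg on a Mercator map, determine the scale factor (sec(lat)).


SF = 1 / cos(54.6) = 1 / 0.579281 = 1.726

1.726


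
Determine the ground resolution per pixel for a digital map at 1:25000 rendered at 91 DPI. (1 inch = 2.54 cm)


pixel_cm = 2.54 / 91 ≈ 0.027912 cm
ground = pixel_cm * 25000 / 100 = 2.54 * 25000 / (91 * 100) = 63500 / 9100 ≈ 6.98 m

6.98 m


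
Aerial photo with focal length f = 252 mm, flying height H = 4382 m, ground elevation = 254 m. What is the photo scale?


scale = f / (H - h) = 252 mm / 4128 m = 252 / 4128000 = 1:16381

1:16381


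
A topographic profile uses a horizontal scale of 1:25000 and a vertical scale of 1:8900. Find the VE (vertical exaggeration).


VE = horizontal_scale / vertical_scale = 25000 / 8900 ≈ 2.8

2.8x


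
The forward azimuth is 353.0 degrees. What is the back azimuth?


back azimuth = (353.0 + 180) mod 360 = 173.0 degrees

173.0 degrees


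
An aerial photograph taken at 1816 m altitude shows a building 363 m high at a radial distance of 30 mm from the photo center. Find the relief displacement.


d = h * r / H = 363 * 30 / 1816 = 6.0 mm

6.0 mm


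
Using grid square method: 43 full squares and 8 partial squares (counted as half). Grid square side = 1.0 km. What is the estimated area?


effective squares = 43 + 8 * 0.5 = 47.0
area = 47.0 * 1.0 = 47.0 km^2

47.0 km^2


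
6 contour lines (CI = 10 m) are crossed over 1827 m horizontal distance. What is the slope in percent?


elevation change = 6 * 10 = 60 m
slope = 60 / 1827 * 100 = 3.3%

3.3%


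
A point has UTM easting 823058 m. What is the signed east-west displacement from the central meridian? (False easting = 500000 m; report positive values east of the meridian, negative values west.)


displacement = 823058 - 500000 = 323058 m

323058 m


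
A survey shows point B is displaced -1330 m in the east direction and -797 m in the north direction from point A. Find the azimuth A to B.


az = atan2(-1330, -797) = -120.9 deg
adjusted to 0-360: 239.1 degrees

239.1 degrees


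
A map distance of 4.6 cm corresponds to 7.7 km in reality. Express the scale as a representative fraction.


ground = 7.7 km = 770000 cm; RF denominator = ground / map = 770000 / 4.6 ≈ 167391; RF = 1:167391

1:167391


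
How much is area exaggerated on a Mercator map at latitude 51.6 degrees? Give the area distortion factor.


area_distortion = 1/cos^2(51.6) = 2.592

2.592


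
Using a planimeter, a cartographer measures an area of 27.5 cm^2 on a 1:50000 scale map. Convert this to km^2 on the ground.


ground_area = 27.5 * (50000/100)^2 = 6875000.0 m^2 = 6.875 km^2

6.875 km^2


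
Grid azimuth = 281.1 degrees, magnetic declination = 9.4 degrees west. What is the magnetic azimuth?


magnetic azimuth = grid azimuth - declination (east +ve)
mag_az = 281.1 - -9.4 = 290.5 degrees

290.5 degrees


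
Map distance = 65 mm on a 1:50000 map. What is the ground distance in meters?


ground = 65 mm * 50000 / 1000 = 3250.0 m

3250.0 m


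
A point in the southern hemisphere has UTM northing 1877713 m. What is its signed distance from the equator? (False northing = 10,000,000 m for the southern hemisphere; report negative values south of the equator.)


For southern: actual = 1877713 - 10000000 = -8122287 m

-8122287 m


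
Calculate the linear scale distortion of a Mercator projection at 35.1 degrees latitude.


SF = 1 / cos(35.1) = 1 / 0.81815 = 1.222

1.222


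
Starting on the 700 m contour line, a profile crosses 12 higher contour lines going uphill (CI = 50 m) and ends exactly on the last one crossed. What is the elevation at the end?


elevation = 700 + 12 * 50 = 1300 m

1300 m


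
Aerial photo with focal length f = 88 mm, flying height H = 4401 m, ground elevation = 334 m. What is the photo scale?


scale = f / (H - h) = 88 mm / 4067 m = 88 / 4067000 = 1:46216

1:46216


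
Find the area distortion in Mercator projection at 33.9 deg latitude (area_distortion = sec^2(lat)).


area_distortion = 1/cos^2(33.9) = 1.452

1.452


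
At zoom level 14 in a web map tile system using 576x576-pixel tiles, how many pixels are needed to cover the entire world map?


tiles per axis = 2^14 = 16384
total tiles = 16384^2 = 268435456
pixels per axis = 16384 * 576 = 9437184
total pixels = 9437184^2 = 89060441849856

89060441849856 pixels


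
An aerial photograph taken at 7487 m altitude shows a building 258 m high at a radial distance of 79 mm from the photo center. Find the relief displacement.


d = h * r / H = 258 * 79 / 7487 = 2.72 mm

2.72 mm


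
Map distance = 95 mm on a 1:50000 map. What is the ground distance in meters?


ground = 95 mm * 50000 / 1000 = 4750.0 m

4750.0 m


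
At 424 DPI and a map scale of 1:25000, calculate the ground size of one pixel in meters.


pixel_cm = 2.54 / 424 ≈ 0.005991 cm
ground = pixel_cm * 25000 / 100 = 2.54 * 25000 / (424 * 100) = 63500 / 42400 ≈ 1.5 m

1.5 m


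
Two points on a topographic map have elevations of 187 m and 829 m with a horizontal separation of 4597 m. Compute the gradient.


gradient = (829 - 187) / 4597 = 642 / 4597 = 0.1397

0.1397


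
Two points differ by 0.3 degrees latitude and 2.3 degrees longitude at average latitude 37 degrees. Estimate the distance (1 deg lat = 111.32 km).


dlat_km = 0.3 * 111.32 = 33.396
dlon_km = 2.3 * 111.32 * cos(37) ≈ 204.479
dist = sqrt(33.396^2 + 204.479^2) ≈ 207.2 km

207.2 km


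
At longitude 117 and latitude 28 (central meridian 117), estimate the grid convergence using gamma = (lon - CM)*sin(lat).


gamma = (117 - 117) * sin(28) = 0 * 0.469472 = 0.0 degrees

0.0 degrees


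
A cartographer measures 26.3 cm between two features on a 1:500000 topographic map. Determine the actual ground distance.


ground = 26.3 cm * 500000 / 100 = 131500.0 m = 131.5 km

131.5 km


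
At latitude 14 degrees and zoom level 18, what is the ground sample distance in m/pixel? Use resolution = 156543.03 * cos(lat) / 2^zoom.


res = 156543.03 * cos(14) / 2^18 = 156543.03 * 0.97029573 / 262144 = 0.58 m/pixel

0.58 m/pixel


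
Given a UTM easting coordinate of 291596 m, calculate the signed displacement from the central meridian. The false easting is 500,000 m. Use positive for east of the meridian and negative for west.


displacement = 291596 - 500000 = -208404 m

-208404 m


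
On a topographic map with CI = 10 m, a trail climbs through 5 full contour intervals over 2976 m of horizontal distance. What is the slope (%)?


elevation change = 5 * 10 = 50 m
slope = 50 / 2976 * 100 = 1.7%

1.7%


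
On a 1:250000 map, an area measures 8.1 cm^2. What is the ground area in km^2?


ground_area = 8.1 * (250000/100)^2 = 50625000.0 m^2 = 50.625 km^2

50.625 km^2


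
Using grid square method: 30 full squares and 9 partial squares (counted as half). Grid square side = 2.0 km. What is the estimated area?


effective squares = 30 + 9 * 0.5 = 34.5
area = 34.5 * 4.0 = 138.0 km^2

138.0 km^2


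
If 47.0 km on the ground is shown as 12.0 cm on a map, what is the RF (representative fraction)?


ground = 47.0 km = 4700000 cm; RF denominator = ground / map = 4700000 / 12.0 ≈ 391667; RF = 1:391667

1:391667


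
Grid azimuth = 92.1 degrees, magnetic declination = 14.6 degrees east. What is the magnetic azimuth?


magnetic azimuth = grid azimuth - declination (east +ve)
mag_az = 92.1 - 14.6 = 77.5 degrees

77.5 degrees


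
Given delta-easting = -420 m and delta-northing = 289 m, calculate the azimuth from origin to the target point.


az = atan2(-420, 289) = -55.5 deg
adjusted to 0-360: 304.5 degrees

304.5 degrees


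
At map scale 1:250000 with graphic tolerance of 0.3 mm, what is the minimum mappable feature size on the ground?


ground = 0.3 mm * 250000 / 1000 = 75.0 m

75.0 m


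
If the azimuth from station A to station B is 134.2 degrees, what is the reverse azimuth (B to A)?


back azimuth = (134.2 + 180) mod 360 = 314.2 degrees

314.2 degrees


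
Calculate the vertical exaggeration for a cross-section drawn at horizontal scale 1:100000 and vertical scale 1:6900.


VE = horizontal_scale / vertical_scale = 100000 / 6900 ≈ 14.5

14.5x


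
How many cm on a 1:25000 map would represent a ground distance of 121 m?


map_cm = 121 * 100 / 25000 = 0.484 cm ≈ 0.48 cm

0.48 cm


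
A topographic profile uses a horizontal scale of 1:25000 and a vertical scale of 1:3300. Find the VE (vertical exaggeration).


VE = horizontal_scale / vertical_scale = 25000 / 3300 ≈ 7.6

7.6x


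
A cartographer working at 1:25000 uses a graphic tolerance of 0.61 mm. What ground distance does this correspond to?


ground = 0.61 mm * 25000 / 1000 = 15.25 m

15.25 m


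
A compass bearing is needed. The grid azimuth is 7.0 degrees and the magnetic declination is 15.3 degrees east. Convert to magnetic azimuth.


magnetic azimuth = grid azimuth - declination (east +ve)
mag_az = 7.0 - 15.3 = 351.7 degrees

351.7 degrees


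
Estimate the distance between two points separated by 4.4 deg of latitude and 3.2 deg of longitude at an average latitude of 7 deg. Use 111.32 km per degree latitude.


dlat_km = 4.4 * 111.32 = 489.808
dlon_km = 3.2 * 111.32 * cos(7) ≈ 353.569
dist = sqrt(489.808^2 + 353.569^2) ≈ 604.1 km

604.1 km


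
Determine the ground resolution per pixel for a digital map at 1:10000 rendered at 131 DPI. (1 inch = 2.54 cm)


pixel_cm = 2.54 / 131 ≈ 0.019389 cm
ground = pixel_cm * 10000 / 100 = 2.54 * 10000 / (131 * 100) = 25400 / 13100 ≈ 1.94 m

1.94 m


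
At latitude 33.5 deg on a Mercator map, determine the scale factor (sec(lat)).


SF = 1 / cos(33.5) = 1 / 0.833886 = 1.199

1.199


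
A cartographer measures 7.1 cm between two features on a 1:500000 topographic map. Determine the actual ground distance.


ground = 7.1 cm * 500000 / 100 = 35500.0 m = 35.5 km

35.5 km


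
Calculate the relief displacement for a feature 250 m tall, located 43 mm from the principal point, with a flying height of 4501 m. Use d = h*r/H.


d = h * r / H = 250 * 43 / 4501 = 2.39 mm

2.39 mm


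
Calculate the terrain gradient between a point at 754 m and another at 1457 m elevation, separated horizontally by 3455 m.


gradient = (1457 - 754) / 3455 = 703 / 3455 = 0.2035

0.2035


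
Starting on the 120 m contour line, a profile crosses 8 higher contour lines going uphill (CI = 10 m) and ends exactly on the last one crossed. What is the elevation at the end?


elevation = 120 + 8 * 10 = 200 m

200 m


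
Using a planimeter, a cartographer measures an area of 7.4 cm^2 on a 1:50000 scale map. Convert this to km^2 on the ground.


ground_area = 7.4 * (50000/100)^2 = 1850000.0 m^2 = 1.85 km^2

1.85 km^2


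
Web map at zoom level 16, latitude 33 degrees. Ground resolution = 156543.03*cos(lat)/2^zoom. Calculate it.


res = 156543.03 * cos(33) / 2^16 = 156543.03 * 0.83867057 / 65536 = 2.0 m/pixel

2.0 m/pixel


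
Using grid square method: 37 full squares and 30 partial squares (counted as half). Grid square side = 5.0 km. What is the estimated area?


effective squares = 37 + 30 * 0.5 = 52.0
area = 52.0 * 25.0 = 1300.0 km^2

1300.0 km^2


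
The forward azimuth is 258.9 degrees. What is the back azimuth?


back azimuth = (258.9 + 180) mod 360 = 78.9 degrees

78.9 degrees


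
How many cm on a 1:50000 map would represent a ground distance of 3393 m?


map_cm = 3393 * 100 / 50000 = 6.786 cm ≈ 6.79 cm

6.79 cm


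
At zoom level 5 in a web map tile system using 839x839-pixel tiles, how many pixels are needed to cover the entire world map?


tiles per axis = 2^5 = 32
total tiles = 32^2 = 1024
pixels per axis = 32 * 839 = 26848
total pixels = 26848^2 = 720815104

720815104 pixels


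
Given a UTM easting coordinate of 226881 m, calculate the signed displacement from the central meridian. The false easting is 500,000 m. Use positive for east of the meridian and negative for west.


displacement = 226881 - 500000 = -273119 m

-273119 m


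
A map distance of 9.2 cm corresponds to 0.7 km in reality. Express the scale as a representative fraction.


ground = 0.7 km = 70000 cm; RF denominator = ground / map = 70000 / 9.2 ≈ 7609; RF = 1:7609

1:7609


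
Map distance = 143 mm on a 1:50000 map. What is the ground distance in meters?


ground = 143 mm * 50000 / 1000 = 7150.0 m

7150.0 m


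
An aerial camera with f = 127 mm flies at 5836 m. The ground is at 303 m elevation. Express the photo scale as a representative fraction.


scale = f / (H - h) = 127 mm / 5533 m = 127 / 5533000 = 1:43567

1:43567


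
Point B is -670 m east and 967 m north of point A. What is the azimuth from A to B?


az = atan2(-670, 967) = -34.7 deg
adjusted to 0-360: 325.3 degrees

325.3 degrees


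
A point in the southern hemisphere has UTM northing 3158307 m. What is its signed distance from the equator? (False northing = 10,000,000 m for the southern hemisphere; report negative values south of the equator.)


For southern: actual = 3158307 - 10000000 = -6841693 m

-6841693 m


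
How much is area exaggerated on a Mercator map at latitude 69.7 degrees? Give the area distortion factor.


area_distortion = 1/cos^2(69.7) = 8.308

8.308


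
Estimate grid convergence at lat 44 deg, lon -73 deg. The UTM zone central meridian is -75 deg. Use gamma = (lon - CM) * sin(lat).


gamma = (-73 - -75) * sin(44) = 2 * 0.694658 = 1.389 degrees

1.389 degrees


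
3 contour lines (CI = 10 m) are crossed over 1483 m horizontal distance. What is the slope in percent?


elevation change = 3 * 10 = 30 m
slope = 30 / 1483 * 100 = 2.0%

2.0%


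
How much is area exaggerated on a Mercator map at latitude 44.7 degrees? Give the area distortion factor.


area_distortion = 1/cos^2(44.7) = 1.979

1.979


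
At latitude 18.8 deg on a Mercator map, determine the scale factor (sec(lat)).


SF = 1 / cos(18.8) = 1 / 0.946649 = 1.056

1.056


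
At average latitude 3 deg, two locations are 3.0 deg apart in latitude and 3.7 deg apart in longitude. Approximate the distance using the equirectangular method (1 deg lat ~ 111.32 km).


dlat_km = 3.0 * 111.32 = 333.96
dlon_km = 3.7 * 111.32 * cos(3) ≈ 411.32
dist = sqrt(333.96^2 + 411.32^2) ≈ 529.8 km

529.8 km


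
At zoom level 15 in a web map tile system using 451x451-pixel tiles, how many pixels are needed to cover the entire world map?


tiles per axis = 2^15 = 32768
total tiles = 32768^2 = 1073741824
pixels per axis = 32768 * 451 = 14778368
total pixels = 14778368^2 = 218400160743424

218400160743424 pixels


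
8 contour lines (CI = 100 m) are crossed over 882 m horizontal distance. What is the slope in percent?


elevation change = 8 * 100 = 800 m
slope = 800 / 882 * 100 = 90.7%

90.7%


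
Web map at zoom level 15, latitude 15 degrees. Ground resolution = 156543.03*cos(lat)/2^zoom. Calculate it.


res = 156543.03 * cos(15) / 2^15 = 156543.03 * 0.96592583 / 32768 = 4.61 m/pixel

4.61 m/pixel


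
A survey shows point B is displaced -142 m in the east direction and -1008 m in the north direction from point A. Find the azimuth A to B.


az = atan2(-142, -1008) = -172.0 deg
adjusted to 0-360: 188.0 degrees

188.0 degrees


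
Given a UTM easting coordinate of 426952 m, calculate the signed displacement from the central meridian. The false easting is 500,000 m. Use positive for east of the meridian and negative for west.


displacement = 426952 - 500000 = -73048 m

-73048 m


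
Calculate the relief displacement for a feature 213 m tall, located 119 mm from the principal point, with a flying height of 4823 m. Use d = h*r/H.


d = h * r / H = 213 * 119 / 4823 = 5.26 mm

5.26 mm


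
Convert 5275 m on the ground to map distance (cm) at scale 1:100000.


map_cm = 5275 * 100 / 100000 = 5.275 cm ≈ 5.28 cm

5.28 cm


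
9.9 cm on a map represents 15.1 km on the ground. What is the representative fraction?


ground = 15.1 km = 1510000 cm; RF denominator = ground / map = 1510000 / 9.9 ≈ 152525; RF = 1:152525

1:152525


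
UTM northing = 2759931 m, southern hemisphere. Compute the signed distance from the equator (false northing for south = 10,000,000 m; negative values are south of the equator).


For southern: actual = 2759931 - 10000000 = -7240069 m

-7240069 m


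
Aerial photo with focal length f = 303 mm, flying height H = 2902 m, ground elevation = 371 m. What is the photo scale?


scale = f / (H - h) = 303 mm / 2531 m = 303 / 2531000 = 1:8353

1:8353


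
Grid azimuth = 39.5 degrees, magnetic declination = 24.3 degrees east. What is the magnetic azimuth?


magnetic azimuth = grid azimuth - declination (east +ve)
mag_az = 39.5 - 24.3 = 15.2 degrees

15.2 degrees


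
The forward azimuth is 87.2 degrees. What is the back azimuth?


back azimuth = (87.2 + 180) mod 360 = 267.2 degrees

267.2 degrees


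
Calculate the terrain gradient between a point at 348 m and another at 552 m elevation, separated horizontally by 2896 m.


gradient = (552 - 348) / 2896 = 204 / 2896 = 0.0704

0.0704


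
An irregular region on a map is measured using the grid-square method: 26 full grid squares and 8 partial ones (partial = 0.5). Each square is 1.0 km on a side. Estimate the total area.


effective squares = 26 + 8 * 0.5 = 30.0
area = 30.0 * 1.0 = 30.0 km^2

30.0 km^2


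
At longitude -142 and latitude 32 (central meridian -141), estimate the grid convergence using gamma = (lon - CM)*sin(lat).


gamma = (-142 - -141) * sin(32) = -1 * 0.529919 = -0.53 degrees

-0.53 degrees


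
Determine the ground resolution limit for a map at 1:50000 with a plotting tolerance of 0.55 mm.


ground = 0.55 mm * 50000 / 1000 = 27.5 m

27.5 m


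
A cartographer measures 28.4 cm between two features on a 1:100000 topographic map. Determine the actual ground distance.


ground = 28.4 cm * 100000 / 100 = 28400.0 m = 28.4 km

28.4 km


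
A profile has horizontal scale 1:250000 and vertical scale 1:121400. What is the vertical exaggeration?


VE = horizontal_scale / vertical_scale = 250000 / 121400 ≈ 2.1

2.1x


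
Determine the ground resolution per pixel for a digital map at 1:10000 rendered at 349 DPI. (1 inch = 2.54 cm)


pixel_cm = 2.54 / 349 ≈ 0.007278 cm
ground = pixel_cm * 10000 / 100 = 2.54 * 10000 / (349 * 100) = 25400 / 34900 ≈ 0.73 m

0.73 m


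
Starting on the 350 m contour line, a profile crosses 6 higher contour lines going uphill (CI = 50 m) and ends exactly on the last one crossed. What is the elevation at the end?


elevation = 350 + 6 * 50 = 650 m

650 m


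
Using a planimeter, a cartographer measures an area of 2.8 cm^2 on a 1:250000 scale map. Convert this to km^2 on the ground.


ground_area = 2.8 * (250000/100)^2 = 17500000.0 m^2 = 17.5 km^2

17.5 km^2


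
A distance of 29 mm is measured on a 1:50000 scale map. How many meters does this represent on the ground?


ground = 29 mm * 50000 / 1000 = 1450.0 m

1450.0 m


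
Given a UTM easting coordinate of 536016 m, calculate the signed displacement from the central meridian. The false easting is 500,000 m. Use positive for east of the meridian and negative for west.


displacement = 536016 - 500000 = 36016 m

36016 m


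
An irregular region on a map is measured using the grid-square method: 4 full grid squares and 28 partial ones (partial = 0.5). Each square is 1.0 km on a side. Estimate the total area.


effective squares = 4 + 28 * 0.5 = 18.0
area = 18.0 * 1.0 = 18.0 km^2

18.0 km^2


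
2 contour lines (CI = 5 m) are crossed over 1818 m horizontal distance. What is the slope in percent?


elevation change = 2 * 5 = 10 m
slope = 10 / 1818 * 100 = 0.6%

0.6%


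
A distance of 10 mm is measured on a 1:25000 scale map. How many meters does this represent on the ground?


ground = 10 mm * 25000 / 1000 = 250.0 m

250.0 m


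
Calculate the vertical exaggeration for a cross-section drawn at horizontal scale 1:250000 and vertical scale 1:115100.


VE = horizontal_scale / vertical_scale = 250000 / 115100 ≈ 2.2

2.2x


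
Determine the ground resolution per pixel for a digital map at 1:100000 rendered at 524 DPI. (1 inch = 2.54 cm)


pixel_cm = 2.54 / 524 ≈ 0.004847 cm
ground = pixel_cm * 100000 / 100 = 2.54 * 100000 / (524 * 100) = 254000 / 52400 ≈ 4.85 m

4.85 m


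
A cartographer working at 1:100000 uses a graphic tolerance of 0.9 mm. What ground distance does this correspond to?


ground = 0.9 mm * 100000 / 1000 = 90.0 m

90.0 m


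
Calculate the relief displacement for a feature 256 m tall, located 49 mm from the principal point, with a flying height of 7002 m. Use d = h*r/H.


d = h * r / H = 256 * 49 / 7002 = 1.79 mm

1.79 mm


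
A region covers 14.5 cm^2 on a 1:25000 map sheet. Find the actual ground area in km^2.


ground_area = 14.5 * (25000/100)^2 = 906250.0 m^2 = 0.90625 km^2 ≈ 0.906 km^2

0.906 km^2


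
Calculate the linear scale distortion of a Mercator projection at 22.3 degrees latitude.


SF = 1 / cos(22.3) = 1 / 0.92521 = 1.081

1.081


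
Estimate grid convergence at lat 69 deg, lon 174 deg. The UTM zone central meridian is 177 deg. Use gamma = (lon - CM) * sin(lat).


gamma = (174 - 177) * sin(69) = -3 * 0.93358 = -2.801 degrees

-2.801 degrees


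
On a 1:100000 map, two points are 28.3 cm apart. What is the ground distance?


ground = 28.3 cm * 100000 / 100 = 28300.0 m = 28.3 km

28.3 km


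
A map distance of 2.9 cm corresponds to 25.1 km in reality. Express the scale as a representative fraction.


ground = 25.1 km = 2510000 cm; RF denominator = ground / map = 2510000 / 2.9 ≈ 865517; RF = 1:865517

1:865517


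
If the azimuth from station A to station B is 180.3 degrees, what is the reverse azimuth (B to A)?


back azimuth = (180.3 + 180) mod 360 = 0.3 degrees

0.3 degrees


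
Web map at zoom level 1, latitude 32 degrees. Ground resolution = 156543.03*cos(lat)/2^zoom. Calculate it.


res = 156543.03 * cos(32) / 2^1 = 156543.03 * 0.8480481 / 2 = 66378.01 m/pixel

66378.01 m/pixel


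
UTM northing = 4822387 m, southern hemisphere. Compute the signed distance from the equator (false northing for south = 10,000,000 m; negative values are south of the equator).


For southern: actual = 4822387 - 10000000 = -5177613 m

-5177613 m


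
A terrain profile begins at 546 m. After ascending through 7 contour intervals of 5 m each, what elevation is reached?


elevation = 546 + 7 * 5 = 581 m

581 m


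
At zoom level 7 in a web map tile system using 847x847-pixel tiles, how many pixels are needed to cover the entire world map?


tiles per axis = 2^7 = 128
total tiles = 128^2 = 16384
pixels per axis = 128 * 847 = 108416
total pixels = 108416^2 = 11754029056

11754029056 pixels


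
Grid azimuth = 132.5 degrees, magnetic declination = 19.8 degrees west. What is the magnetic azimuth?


magnetic azimuth = grid azimuth - declination (east +ve)
mag_az = 132.5 - -19.8 = 152.3 degrees

152.3 degrees


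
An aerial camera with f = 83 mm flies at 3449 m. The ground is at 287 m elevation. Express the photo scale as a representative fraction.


scale = f / (H - h) = 83 mm / 3162 m = 83 / 3162000 = 1:38096

1:38096


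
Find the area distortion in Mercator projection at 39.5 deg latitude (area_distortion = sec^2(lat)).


area_distortion = 1/cos^2(39.5) = 1.68

1.68


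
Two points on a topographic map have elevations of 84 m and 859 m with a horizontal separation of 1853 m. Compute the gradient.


gradient = (859 - 84) / 1853 = 775 / 1853 = 0.4182

0.4182


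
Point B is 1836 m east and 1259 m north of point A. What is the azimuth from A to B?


az = atan2(1836, 1259) = 55.6 deg
adjusted to 0-360: 55.6 degrees

55.6 degrees


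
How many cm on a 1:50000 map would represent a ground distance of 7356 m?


map_cm = 7356 * 100 / 50000 = 14.712 cm ≈ 14.71 cm

14.71 cm


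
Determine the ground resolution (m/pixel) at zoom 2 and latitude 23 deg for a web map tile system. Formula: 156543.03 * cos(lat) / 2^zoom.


res = 156543.03 * cos(23) / 2^2 = 156543.03 * 0.92050485 / 4 = 36024.65 m/pixel

36024.65 m/pixel


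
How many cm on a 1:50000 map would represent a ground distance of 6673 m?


map_cm = 6673 * 100 / 50000 = 13.346 cm ≈ 13.35 cm

13.35 cm


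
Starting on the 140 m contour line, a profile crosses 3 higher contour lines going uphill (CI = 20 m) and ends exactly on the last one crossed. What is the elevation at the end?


elevation = 140 + 3 * 20 = 200 m

200 m


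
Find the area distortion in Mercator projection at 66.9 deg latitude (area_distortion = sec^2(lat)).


area_distortion = 1/cos^2(66.9) = 6.497

6.497


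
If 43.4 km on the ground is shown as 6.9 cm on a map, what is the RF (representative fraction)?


ground = 43.4 km = 4340000 cm; RF denominator = ground / map = 4340000 / 6.9 ≈ 628986; RF = 1:628986

1:628986


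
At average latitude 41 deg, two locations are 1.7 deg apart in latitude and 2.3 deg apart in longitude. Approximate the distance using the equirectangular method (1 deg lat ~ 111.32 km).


dlat_km = 1.7 * 111.32 = 189.244
dlon_km = 2.3 * 111.32 * cos(41) ≈ 193.233
dist = sqrt(189.244^2 + 193.233^2) ≈ 270.5 km

270.5 km


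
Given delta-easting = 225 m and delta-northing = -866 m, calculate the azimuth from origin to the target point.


az = atan2(225, -866) = 165.4 deg
adjusted to 0-360: 165.4 degrees

165.4 degrees


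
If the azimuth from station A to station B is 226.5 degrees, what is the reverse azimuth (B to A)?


back azimuth = (226.5 + 180) mod 360 = 46.5 degrees

46.5 degrees


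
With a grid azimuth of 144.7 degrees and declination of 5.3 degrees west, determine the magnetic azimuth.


magnetic azimuth = grid azimuth - declination (east +ve)
mag_az = 144.7 - -5.3 = 150.0 degrees

150.0 degrees


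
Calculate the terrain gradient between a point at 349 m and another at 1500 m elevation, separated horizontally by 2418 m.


gradient = (1500 - 349) / 2418 = 1151 / 2418 = 0.476

0.476


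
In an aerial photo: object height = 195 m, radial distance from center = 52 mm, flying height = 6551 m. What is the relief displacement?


d = h * r / H = 195 * 52 / 6551 = 1.55 mm

1.55 mm


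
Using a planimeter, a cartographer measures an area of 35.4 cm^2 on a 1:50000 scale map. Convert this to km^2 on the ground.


ground_area = 35.4 * (50000/100)^2 = 8850000.0 m^2 = 8.85 km^2

8.85 km^2


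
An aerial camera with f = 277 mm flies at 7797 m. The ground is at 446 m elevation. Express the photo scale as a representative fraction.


scale = f / (H - h) = 277 mm / 7351 m = 277 / 7351000 = 1:26538

1:26538


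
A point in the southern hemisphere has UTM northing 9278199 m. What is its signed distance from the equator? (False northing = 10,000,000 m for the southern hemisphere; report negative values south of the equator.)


For southern: actual = 9278199 - 10000000 = -721801 m

-721801 m


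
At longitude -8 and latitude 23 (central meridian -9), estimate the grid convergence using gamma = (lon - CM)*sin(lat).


gamma = (-8 - -9) * sin(23) = 1 * 0.390731 = 0.391 degrees

0.391 degrees


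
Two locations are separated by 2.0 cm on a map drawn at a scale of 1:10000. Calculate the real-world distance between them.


ground = 2.0 cm * 10000 / 100 = 200.0 m

200.0 m


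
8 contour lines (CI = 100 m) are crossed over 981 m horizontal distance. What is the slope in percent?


elevation change = 8 * 100 = 800 m
slope = 800 / 981 * 100 = 81.5%

81.5%


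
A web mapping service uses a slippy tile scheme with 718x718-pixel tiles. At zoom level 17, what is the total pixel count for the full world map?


tiles per axis = 2^17 = 131072
total tiles = 131072^2 = 17179869184
pixels per axis = 131072 * 718 = 94109696
total pixels = 94109696^2 = 8856634881212416

8856634881212416 pixels


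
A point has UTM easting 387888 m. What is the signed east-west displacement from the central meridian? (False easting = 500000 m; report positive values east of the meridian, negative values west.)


displacement = 387888 - 500000 = -112112 m

-112112 m


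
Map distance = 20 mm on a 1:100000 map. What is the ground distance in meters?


ground = 20 mm * 100000 / 1000 = 2000.0 m

2000.0 m


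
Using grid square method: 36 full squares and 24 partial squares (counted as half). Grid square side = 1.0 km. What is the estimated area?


effective squares = 36 + 24 * 0.5 = 48.0
area = 48.0 * 1.0 = 48.0 km^2

48.0 km^2


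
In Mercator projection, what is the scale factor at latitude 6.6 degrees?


SF = 1 / cos(6.6) = 1 / 0.993373 = 1.007

1.007


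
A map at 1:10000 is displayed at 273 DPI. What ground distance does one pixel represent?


pixel_cm = 2.54 / 273 ≈ 0.009304 cm
ground = pixel_cm * 10000 / 100 = 2.54 * 10000 / (273 * 100) = 25400 / 27300 ≈ 0.93 m

0.93 m


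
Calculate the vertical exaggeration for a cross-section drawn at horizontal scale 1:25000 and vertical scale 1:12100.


VE = horizontal_scale / vertical_scale = 25000 / 12100 ≈ 2.1

2.1x


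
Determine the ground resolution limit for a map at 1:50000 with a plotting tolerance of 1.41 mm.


ground = 1.41 mm * 50000 / 1000 = 70.5 m

70.5 m


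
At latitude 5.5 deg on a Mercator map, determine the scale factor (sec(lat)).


SF = 1 / cos(5.5) = 1 / 0.995396 = 1.005

1.005


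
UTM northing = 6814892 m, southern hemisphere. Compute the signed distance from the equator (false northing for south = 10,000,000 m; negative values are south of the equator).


For southern: actual = 6814892 - 10000000 = -3185108 m

-3185108 m


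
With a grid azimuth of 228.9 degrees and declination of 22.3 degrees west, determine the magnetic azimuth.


magnetic azimuth = grid azimuth - declination (east +ve)
mag_az = 228.9 - -22.3 = 251.2 degrees

251.2 degrees


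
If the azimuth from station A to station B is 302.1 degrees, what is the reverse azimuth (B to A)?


back azimuth = (302.1 + 180) mod 360 = 122.1 degrees

122.1 degrees


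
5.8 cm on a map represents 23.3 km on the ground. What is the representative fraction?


ground = 23.3 km = 2330000 cm; RF denominator = ground / map = 2330000 / 5.8 ≈ 401724; RF = 1:401724

1:401724


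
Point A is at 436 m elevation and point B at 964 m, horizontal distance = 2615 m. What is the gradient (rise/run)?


gradient = (964 - 436) / 2615 = 528 / 2615 = 0.2019

0.2019


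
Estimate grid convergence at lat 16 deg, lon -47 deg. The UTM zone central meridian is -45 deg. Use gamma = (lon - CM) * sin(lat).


gamma = (-47 - -45) * sin(16) = -2 * 0.275637 = -0.551 degrees

-0.551 degrees


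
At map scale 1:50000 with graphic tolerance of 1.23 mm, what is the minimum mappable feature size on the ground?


ground = 1.23 mm * 50000 / 1000 = 61.5 m

61.5 m


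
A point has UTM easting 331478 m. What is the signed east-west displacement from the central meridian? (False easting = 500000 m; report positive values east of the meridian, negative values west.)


displacement = 331478 - 500000 = -168522 m

-168522 m


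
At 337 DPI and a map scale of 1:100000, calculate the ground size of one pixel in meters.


pixel_cm = 2.54 / 337 ≈ 0.007537 cm
ground = pixel_cm * 100000 / 100 = 2.54 * 100000 / (337 * 100) = 254000 / 33700 ≈ 7.54 m

7.54 m


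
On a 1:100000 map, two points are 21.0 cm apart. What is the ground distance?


ground = 21.0 cm * 100000 / 100 = 21000.0 m = 21.0 km

21.0 km


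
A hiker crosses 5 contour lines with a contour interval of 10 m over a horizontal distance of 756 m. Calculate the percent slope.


elevation change = 5 * 10 = 50 m
slope = 50 / 756 * 100 = 6.6%

6.6%


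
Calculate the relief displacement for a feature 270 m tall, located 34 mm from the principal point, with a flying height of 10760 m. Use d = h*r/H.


d = h * r / H = 270 * 34 / 10760 = 0.85 mm

0.85 mm


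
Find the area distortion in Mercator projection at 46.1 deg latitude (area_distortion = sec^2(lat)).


area_distortion = 1/cos^2(46.1) = 2.08

2.08


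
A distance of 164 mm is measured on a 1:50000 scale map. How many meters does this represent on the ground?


ground = 164 mm * 50000 / 1000 = 8200.0 m

8200.0 m


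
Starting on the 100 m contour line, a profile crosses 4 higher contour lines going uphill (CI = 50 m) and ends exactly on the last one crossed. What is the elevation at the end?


elevation = 100 + 4 * 50 = 300 m

300 m


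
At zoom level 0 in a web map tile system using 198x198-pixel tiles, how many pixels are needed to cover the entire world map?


tiles per axis = 2^0 = 1
total tiles = 1^2 = 1
pixels per axis = 1 * 198 = 198
total pixels = 198^2 = 39204

39204 pixels


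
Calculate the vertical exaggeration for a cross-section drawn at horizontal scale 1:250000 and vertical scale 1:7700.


VE = horizontal_scale / vertical_scale = 250000 / 7700 ≈ 32.5

32.5x


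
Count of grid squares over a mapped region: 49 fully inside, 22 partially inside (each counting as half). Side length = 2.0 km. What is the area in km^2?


effective squares = 49 + 22 * 0.5 = 60.0
area = 60.0 * 4.0 = 240.0 km^2

240.0 km^2


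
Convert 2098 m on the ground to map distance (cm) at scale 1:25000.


map_cm = 2098 * 100 / 25000 = 8.392 cm ≈ 8.39 cm

8.39 cm


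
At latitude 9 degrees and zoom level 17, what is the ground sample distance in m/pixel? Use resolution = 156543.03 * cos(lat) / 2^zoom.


res = 156543.03 * cos(9) / 2^17 = 156543.03 * 0.98768834 / 131072 = 1.18 m/pixel

1.18 m/pixel


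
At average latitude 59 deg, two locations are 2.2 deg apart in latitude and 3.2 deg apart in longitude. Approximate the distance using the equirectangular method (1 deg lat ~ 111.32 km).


dlat_km = 2.2 * 111.32 = 244.904
dlon_km = 3.2 * 111.32 * cos(59) ≈ 183.469
dist = sqrt(244.904^2 + 183.469^2) ≈ 306.0 km

306.0 km


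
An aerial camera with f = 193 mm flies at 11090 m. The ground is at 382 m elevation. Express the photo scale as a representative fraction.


scale = f / (H - h) = 193 mm / 10708 m = 193 / 10708000 = 1:55482

1:55482


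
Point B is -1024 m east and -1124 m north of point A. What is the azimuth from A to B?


az = atan2(-1024, -1124) = -137.7 deg
adjusted to 0-360: 222.3 degrees

222.3 degrees


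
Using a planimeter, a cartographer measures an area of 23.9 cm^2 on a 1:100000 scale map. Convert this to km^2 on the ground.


ground_area = 23.9 * (100000/100)^2 = 23900000.0 m^2 = 23.9 km^2

23.9 km^2


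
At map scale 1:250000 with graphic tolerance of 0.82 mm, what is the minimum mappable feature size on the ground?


ground = 0.82 mm * 250000 / 1000 = 205.0 m

205.0 m


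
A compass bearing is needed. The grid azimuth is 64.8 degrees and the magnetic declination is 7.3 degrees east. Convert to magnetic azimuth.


magnetic azimuth = grid azimuth - declination (east +ve)
mag_az = 64.8 - 7.3 = 57.5 degrees

57.5 degrees


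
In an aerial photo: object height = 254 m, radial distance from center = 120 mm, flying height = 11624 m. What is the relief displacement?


d = h * r / H = 254 * 120 / 11624 = 2.62 mm

2.62 mm


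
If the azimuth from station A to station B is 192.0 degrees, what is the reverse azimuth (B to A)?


back azimuth = (192.0 + 180) mod 360 = 12.0 degrees

12.0 degrees


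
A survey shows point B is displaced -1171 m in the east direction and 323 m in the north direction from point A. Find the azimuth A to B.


az = atan2(-1171, 323) = -74.6 deg
adjusted to 0-360: 285.4 degrees

285.4 degrees


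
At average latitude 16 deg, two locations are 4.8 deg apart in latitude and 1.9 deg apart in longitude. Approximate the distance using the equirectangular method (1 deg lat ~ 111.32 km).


dlat_km = 4.8 * 111.32 = 534.336
dlon_km = 1.9 * 111.32 * cos(16) ≈ 203.315
dist = sqrt(534.336^2 + 203.315^2) ≈ 571.7 km

571.7 km


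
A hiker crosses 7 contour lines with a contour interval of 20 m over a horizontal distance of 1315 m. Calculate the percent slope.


elevation change = 7 * 20 = 140 m
slope = 140 / 1315 * 100 = 10.6%

10.6%


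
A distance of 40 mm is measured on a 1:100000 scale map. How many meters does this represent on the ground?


ground = 40 mm * 100000 / 1000 = 4000.0 m

4000.0 m


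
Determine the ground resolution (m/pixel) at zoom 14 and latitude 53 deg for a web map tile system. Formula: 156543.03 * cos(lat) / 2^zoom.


res = 156543.03 * cos(53) / 2^14 = 156543.03 * 0.60181502 / 16384 = 5.75 m/pixel

5.75 m/pixel


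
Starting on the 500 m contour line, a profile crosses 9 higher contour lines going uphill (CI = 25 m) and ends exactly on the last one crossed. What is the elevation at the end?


elevation = 500 + 9 * 25 = 725 m

725 m


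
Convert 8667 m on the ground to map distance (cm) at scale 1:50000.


map_cm = 8667 * 100 / 50000 = 17.334 cm ≈ 17.33 cm

17.33 cm


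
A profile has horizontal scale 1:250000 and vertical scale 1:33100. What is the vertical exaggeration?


VE = horizontal_scale / vertical_scale = 250000 / 33100 ≈ 7.6

7.6x


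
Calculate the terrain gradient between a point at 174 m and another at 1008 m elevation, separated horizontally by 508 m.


gradient = (1008 - 174) / 508 = 834 / 508 = 1.6417

1.6417


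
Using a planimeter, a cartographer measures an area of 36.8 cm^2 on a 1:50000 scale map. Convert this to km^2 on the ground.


ground_area = 36.8 * (50000/100)^2 = 9200000.0 m^2 = 9.2 km^2

9.2 km^2
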